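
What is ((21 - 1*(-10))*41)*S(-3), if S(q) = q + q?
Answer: -7626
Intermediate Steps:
S(q) = 2*q
((21 - 1*(-10))*41)*S(-3) = ((21 - 1*(-10))*41)*(2*(-3)) = ((21 + 10)*41)*(-6) = (31*41)*(-6) = 1271*(-6) = -7626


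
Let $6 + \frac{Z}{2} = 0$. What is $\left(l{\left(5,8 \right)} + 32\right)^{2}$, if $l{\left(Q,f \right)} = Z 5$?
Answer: $784$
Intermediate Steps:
$Z = -12$ ($Z = -12 + 2 \cdot 0 = -12 + 0 = -12$)
$l{\left(Q,f \right)} = -60$ ($l{\left(Q,f \right)} = \left(-12\right) 5 = -60$)
$\left(l{\left(5,8 \right)} + 32\right)^{2} = \left(-60 + 32\right)^{2} = \left(-28\right)^{2} = 784$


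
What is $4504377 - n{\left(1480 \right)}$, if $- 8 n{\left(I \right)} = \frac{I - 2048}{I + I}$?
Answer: $\frac{13332955849}{2960} \approx 4.5044 \cdot 10^{6}$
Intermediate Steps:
$n{\left(I \right)} = - \frac{-2048 + I}{16 I}$ ($n{\left(I \right)} = - \frac{\left(I - 2048\right) \frac{1}{I + I}}{8} = - \frac{\left(-2048 + I\right) \frac{1}{2 I}}{8} = - \frac{\frac{1}{2} \frac{1}{I} \left(-2048 + I\right)}{8} = - \frac{-2048 + I}{16 I}$)
$4504377 - n{\left(1480 \right)} = 4504377 - \frac{2048 - 1480}{16 \cdot 1480} = 4504377 - \frac{1}{16} \cdot \frac{1}{1480} \left(2048 - 1480\right) = 4504377 - \frac{1}{16} \cdot \frac{1}{1480} \cdot 568 = 4504377 - \frac{71}{2960} = \frac{13332955849}{2960}$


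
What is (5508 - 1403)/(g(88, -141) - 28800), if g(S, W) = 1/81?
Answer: -332505/2332799 ≈ -0.14253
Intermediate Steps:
g(S, W) = 1/81
(5508 - 1403)/(g(88, -141) - 28800) = (5508 - 1403)/(1/81 - 28800) = 4105/(-2332799/81) = 4105*(-81/2332799) = -332505/2332799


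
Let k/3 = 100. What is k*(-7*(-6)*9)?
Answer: 113400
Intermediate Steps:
k = 300 (k = 3*100 = 300)
k*(-7*(-6)*9) = 300*(-7*(-6)*9) = 300*(42*9) = 300*378 = 113400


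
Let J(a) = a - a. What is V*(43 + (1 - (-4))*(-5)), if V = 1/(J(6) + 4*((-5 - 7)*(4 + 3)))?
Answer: -3/56 ≈ -0.053571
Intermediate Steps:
J(a) = 0
V = -1/336 (V = 1/(0 + 4*((-5 - 7)*(4 + 3))) = 1/(0 + 4*(-12*7)) = 1/(0 + 4*(-84)) = 1/(0 - 336) = 1/(-336) = -1/336 ≈ -0.0029762)
V*(43 + (1 - (-4))*(-5)) = -(43 + (1 - (-4))*(-5))/336 = -(43 + (1 - 1*(-4))*(-5))/336 = -(43 + (1 + 4)*(-5))/336 = -(43 + 5*(-5))/336 = -(43 - 25)/336 = -1/336*18 = -3/56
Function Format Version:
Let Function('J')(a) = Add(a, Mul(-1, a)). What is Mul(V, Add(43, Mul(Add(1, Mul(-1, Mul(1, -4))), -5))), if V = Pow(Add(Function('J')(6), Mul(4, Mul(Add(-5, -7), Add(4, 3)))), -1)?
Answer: Rational(-3, 56) ≈ -0.053571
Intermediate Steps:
Function('J')(a) = 0
V = Rational(-1, 336) (V = Pow(Add(0, Mul(4, Mul(Add(-5, -7), Add(4, 3)))), -1) = Pow(Add(0, Mul(4, Mul(-12, 7))), -1) = Pow(Add(0, Mul(4, -84)), -1) = Pow(Add(0, -336), -1) = Pow(-336, -1) = Rational(-1, 336) ≈ -0.0029762)
Mul(V, Add(43, Mul(Add(1, Mul(-1, Mul(1, -4))), -5))) = Mul(Rational(-1, 336), Add(43, Mul(Add(1, Mul(-1, Mul(1, -4))), -5))) = Mul(Rational(-1, 336), Add(43, Mul(Add(1, Mul(-1, -4)), -5))) = Mul(Rational(-1, 336), Add(43, Mul(Add(1, 4), -5))) = Mul(Rational(-1, 336), Add(43, Mul(5, -5))) = Mul(Rational(-1, 336), Add(43, -25)) = Mul(Rational(-1, 336), 18) = Rational(-3, 56)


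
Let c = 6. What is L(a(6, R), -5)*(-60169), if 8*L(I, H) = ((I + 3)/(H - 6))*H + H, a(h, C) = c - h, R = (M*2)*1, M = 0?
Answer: 300845/11 ≈ 27350.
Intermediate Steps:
R = 0 (R = (0*2)*1 = 0*1 = 0)
a(h, C) = 6 - h
L(I, H) = H/8 + H*(3 + I)/(8*(-6 + H)) (L(I, H) = (((I + 3)/(H - 6))*H + H)/8 = (((3 + I)/(-6 + H))*H + H)/8 = (H*(3 + I)/(-6 + H) + H)/8 = (H + H*(3 + I)/(-6 + H))/8 = H/8 + H*(3 + I)/(8*(-6 + H)))
L(a(6, R), -5)*(-60169) = ((⅛)*(-5)*(-3 - 5 + (6 - 1*6))/(-6 - 5))*(-60169) = ((⅛)*(-5)*(-3 - 5 + (6 - 6))/(-11))*(-60169) = ((⅛)*(-5)*(-1/11)*(-3 - 5 + 0))*(-60169) = ((⅛)*(-5)*(-1/11)*(-8))*(-60169) = -5/11*(-60169) = 300845/11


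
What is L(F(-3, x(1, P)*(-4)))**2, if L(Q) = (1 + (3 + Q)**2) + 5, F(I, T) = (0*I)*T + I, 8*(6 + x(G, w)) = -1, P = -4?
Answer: 36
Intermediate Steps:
x(G, w) = -49/8 (x(G, w) = -6 + (1/8)*(-1) = -6 - 1/8 = -49/8)
F(I, T) = I (F(I, T) = 0*T + I = 0 + I = I)
L(Q) = 6 + (3 + Q)**2
L(F(-3, x(1, P)*(-4)))**2 = (6 + (3 - 3)**2)**2 = (6 + 0**2)**2 = (6 + 0)**2 = 6**2 = 36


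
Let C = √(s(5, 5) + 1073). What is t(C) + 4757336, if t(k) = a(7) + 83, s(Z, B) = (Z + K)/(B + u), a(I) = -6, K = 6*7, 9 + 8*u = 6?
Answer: 4757413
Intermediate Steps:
u = -3/8 (u = -9/8 + (⅛)*6 = -9/8 + ¾ = -3/8 ≈ -0.37500)
K = 42
s(Z, B) = (42 + Z)/(-3/8 + B) (s(Z, B) = (Z + 42)/(B - 3/8) = (42 + Z)/(-3/8 + B))
C = 3*√164761/37 (C = √(8*(42 + 5)/(-3 + 8*5) + 1073) = √(8*47/(-3 + 40) + 1073) = √(8*47/37 + 1073) = √(8*(1/37)*47 + 1073) = √(376/37 + 1073) = √(40077/37) = 3*√164761/37 ≈ 32.911)
t(k) = 77 (t(k) = -6 + 83 = 77)
t(C) + 4757336 = 77 + 4757336 = 4757413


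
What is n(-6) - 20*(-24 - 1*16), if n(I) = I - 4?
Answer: 790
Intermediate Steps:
n(I) = -4 + I
n(-6) - 20*(-24 - 1*16) = (-4 - 6) - 20*(-24 - 1*16) = -10 - 20*(-24 - 16) = -10 - 20*(-40) = -10 + 800 = 790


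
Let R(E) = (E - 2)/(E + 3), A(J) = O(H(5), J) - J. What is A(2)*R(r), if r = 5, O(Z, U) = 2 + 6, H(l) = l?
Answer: 9/4 ≈ 2.2500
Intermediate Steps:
O(Z, U) = 8
A(J) = 8 - J
R(E) = (-2 + E)/(3 + E)
A(2)*R(r) = (8 - 1*2)*((-2 + 5)/(3 + 5)) = (8 - 2)*(3/8) = 6*((⅛)*3) = 6*(3/8) = 9/4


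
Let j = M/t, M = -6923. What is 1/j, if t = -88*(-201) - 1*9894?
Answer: -7794/6923 ≈ -1.1258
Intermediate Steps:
t = 7794 (t = 17688 - 9894 = 7794)
j = -6923/7794 ≈ -0.88825
1/j = 1/(-6923/7794) = -7794/6923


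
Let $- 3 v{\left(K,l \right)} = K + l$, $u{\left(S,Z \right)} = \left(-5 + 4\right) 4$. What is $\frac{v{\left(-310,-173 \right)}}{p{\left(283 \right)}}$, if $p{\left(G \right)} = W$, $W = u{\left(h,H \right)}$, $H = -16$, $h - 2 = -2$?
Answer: $- \frac{161}{4} \approx -40.25$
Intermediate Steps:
$h = 0$ ($h = 2 - 2 = 0$)
$u{\left(S,Z \right)} = -4$ ($u{\left(S,Z \right)} = \left(-1\right) 4 = -4$)
$v{\left(K,l \right)} = - \frac{K}{3} - \frac{l}{3}$ ($v{\left(K,l \right)} = - \frac{K + l}{3} = - \frac{K}{3} - \frac{l}{3}$)
$W = -4$
$p{\left(G \right)} = -4$
$\frac{v{\left(-310,-173 \right)}}{p{\left(283 \right)}} = \frac{\left(- \frac{1}{3}\right) \left(-310\right) - - \frac{173}{3}}{-4} = \left(\frac{310}{3} + \frac{173}{3}\right) \left(- \frac{1}{4}\right) = 161 \left(- \frac{1}{4}\right) = - \frac{161}{4}$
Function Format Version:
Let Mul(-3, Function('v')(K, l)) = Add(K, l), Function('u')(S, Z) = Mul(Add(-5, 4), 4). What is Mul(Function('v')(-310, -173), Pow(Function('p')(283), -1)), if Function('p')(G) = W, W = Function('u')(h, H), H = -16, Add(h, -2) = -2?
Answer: Rational(-161, 4) ≈ -40.250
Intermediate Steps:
h = 0 (h = Add(2, -2) = 0)
Function('u')(S, Z) = -4 (Function('u')(S, Z) = Mul(-1, 4) = -4)
Function('v')(K, l) = Add(Mul(Rational(-1, 3), K), Mul(Rational(-1, 3), l)) (Function('v')(K, l) = Mul(Rational(-1, 3), Add(K, l)) = Add(Mul(Rational(-1, 3), K), Mul(Rational(-1, 3), l)))
W = -4
Function('p')(G) = -4
Mul(Function('v')(-310, -173), Pow(Function('p')(283), -1)) = Mul(Add(Mul(Rational(-1, 3), -310), Mul(Rational(-1, 3), -173)), Pow(-4, -1)) = Mul(Add(Rational(310, 3), Rational(173, 3)), Rational(-1, 4)) = Mul(161, Rational(-1, 4)) = Rational(-161, 4)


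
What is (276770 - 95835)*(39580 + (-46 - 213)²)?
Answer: 19298708035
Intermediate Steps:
(276770 - 95835)*(39580 + (-46 - 213)²) = 180935*(39580 + (-259)²) = 180935*(39580 + 67081) = 180935*106661 = 19298708035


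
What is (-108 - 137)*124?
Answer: -30380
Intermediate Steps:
(-108 - 137)*124 = -245*124 = -30380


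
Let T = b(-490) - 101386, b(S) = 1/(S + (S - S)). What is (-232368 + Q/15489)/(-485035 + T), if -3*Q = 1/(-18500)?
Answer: 9787882855463951/24701422192209450 ≈ 0.39625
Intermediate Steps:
Q = 1/55500 (Q = -⅓/(-18500) = -⅓*(-1/18500) = 1/55500 ≈ 1.8018e-5)
b(S) = 1/S (b(S) = 1/(S + 0) = 1/S)
T = -49679141/490 (T = 1/(-490) - 101386 = -1/490 - 101386 = -49679141/490 ≈ -1.0139e+5)
(-232368 + Q/15489)/(-485035 + T) = (-232368 + (1/55500)/15489)/(-485035 - 49679141/490) = (-232368 + (1/55500)*(1/15489))/(-287346291/490) = (-232368 + 1/859639500)*(-490/287346291) = -199752711335999/859639500*(-490/287346291) = 9787882855463951/24701422192209450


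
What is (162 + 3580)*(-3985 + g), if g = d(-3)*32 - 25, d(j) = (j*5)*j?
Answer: -9616940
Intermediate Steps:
d(j) = 5*j² (d(j) = (5*j)*j = 5*j²)
g = 1415 (g = (5*(-3)²)*32 - 25 = (5*9)*32 - 25 = 45*32 - 25 = 1440 - 25 = 1415)
(162 + 3580)*(-3985 + g) = (162 + 3580)*(-3985 + 1415) = 3742*(-2570) = -9616940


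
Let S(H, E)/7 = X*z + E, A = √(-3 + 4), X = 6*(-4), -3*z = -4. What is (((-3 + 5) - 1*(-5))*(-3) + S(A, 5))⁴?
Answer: 1944810000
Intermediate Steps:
z = 4/3 (z = -⅓*(-4) = 4/3 ≈ 1.3333)
X = -24
A = 1 (A = √1 = 1)
S(H, E) = -224 + 7*E (S(H, E) = 7*(-24*4/3 + E) = 7*(-32 + E) = -224 + 7*E)
(((-3 + 5) - 1*(-5))*(-3) + S(A, 5))⁴ = (((-3 + 5) - 1*(-5))*(-3) + (-224 + 7*5))⁴ = ((2 + 5)*(-3) + (-224 + 35))⁴ = (7*(-3) - 189)⁴ = (-21 - 189)⁴ = (-210)⁴ = 1944810000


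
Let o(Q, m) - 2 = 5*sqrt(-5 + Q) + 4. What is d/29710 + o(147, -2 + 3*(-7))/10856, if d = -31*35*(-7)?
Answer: 4131479/16126588 + 5*sqrt(142)/10856 ≈ 0.26168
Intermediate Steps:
o(Q, m) = 6 + 5*sqrt(-5 + Q) (o(Q, m) = 2 + (5*sqrt(-5 + Q) + 4) = 2 + (4 + 5*sqrt(-5 + Q)) = 6 + 5*sqrt(-5 + Q))
d = 7595 (d = -1085*(-7) = 7595)
d/29710 + o(147, -2 + 3*(-7))/10856 = 7595/29710 + (6 + 5*sqrt(-5 + 147))/10856 = 7595*(1/29710) + (6 + 5*sqrt(142))*(1/10856) = 1519/5942 + (3/5428 + 5*sqrt(142)/10856) = 4131479/16126588 + 5*sqrt(142)/10856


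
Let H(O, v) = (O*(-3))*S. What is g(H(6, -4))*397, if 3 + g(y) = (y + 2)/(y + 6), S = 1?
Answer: -1985/3 ≈ -661.67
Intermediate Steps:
H(O, v) = -3*O (H(O, v) = (O*(-3))*1 = -3*O*1 = -3*O)
g(y) = -3 + (2 + y)/(6 + y) (g(y) = -3 + (y + 2)/(y + 6) = -3 + (2 + y)/(6 + y))
g(H(6, -4))*397 = (2*(-8 - (-3)*6)/(6 - 3*6))*397 = (2*(-8 - 1*(-18))/(6 - 18))*397 = (2*(-8 + 18)/(-12))*397 = (2*(-1/12)*10)*397 = -5/3*397 = -1985/3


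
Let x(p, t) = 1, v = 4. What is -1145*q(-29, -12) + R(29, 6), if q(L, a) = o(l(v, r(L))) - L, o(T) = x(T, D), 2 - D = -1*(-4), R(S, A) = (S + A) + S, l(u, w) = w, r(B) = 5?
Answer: -34286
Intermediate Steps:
R(S, A) = A + 2*S (R(S, A) = (A + S) + S = A + 2*S)
D = -2 (D = 2 - (-1)*(-4) = 2 - 1*4 = 2 - 4 = -2)
o(T) = 1
q(L, a) = 1 - L
-1145*q(-29, -12) + R(29, 6) = -1145*(1 - 1*(-29)) + (6 + 2*29) = -1145*(1 + 29) + (6 + 58) = -1145*30 + 64 = -34350 + 64 = -34286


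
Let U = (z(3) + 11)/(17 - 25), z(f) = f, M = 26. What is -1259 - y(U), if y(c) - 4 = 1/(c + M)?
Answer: -122515/97 ≈ -1263.0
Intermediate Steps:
U = -7/4 (U = (3 + 11)/(17 - 25) = 14/(-8) = 14*(-⅛) = -7/4 ≈ -1.7500)
y(c) = 4 + 1/(26 + c) (y(c) = 4 + 1/(c + 26) = 4 + 1/(26 + c))
-1259 - y(U) = -1259 - (105 + 4*(-7/4))/(26 - 7/4) = -1259 - (105 - 7)/97/4 = -1259 - 4*98/97 = -1259 - 1*392/97 = -1259 - 392/97 = -122515/97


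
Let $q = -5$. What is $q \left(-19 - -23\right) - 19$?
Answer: $-39$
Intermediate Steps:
$q \left(-19 - -23\right) - 19 = - 5 \left(-19 - -23\right) - 19 = - 5 \left(-19 + 23\right) - 19 = \left(-5\right) 4 - 19 = -20 - 19 = -39$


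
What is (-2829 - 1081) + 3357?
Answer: -553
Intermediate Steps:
(-2829 - 1081) + 3357 = -3910 + 3357 = -553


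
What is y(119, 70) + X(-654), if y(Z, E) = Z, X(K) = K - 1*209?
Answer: -744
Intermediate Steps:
X(K) = -209 + K (X(K) = K - 209 = -209 + K)
y(119, 70) + X(-654) = 119 + (-209 - 654) = 119 - 863 = -744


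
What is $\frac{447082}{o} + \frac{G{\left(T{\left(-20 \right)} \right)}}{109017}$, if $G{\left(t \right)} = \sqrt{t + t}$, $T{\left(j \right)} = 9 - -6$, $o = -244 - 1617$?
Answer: $- \frac{447082}{1861} + \frac{\sqrt{30}}{109017} \approx -240.24$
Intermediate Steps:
$o = -1861$ ($o = -244 - 1617 = -1861$)
$T{\left(j \right)} = 15$ ($T{\left(j \right)} = 9 + 6 = 15$)
$G{\left(t \right)} = \sqrt{2} \sqrt{t}$ ($G{\left(t \right)} = \sqrt{2 t} = \sqrt{2} \sqrt{t}$)
$\frac{447082}{o} + \frac{G{\left(T{\left(-20 \right)} \right)}}{109017} = \frac{447082}{-1861} + \frac{\sqrt{2} \sqrt{15}}{109017} = 447082 \left(- \frac{1}{1861}\right) + \sqrt{30} \cdot \frac{1}{109017} = - \frac{447082}{1861} + \frac{\sqrt{30}}{109017}$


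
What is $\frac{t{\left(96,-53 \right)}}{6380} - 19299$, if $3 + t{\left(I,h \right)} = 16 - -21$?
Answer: $- \frac{61563793}{3190} \approx -19299.0$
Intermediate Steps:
$t{\left(I,h \right)} = 34$ ($t{\left(I,h \right)} = -3 + \left(16 - -21\right) = -3 + \left(16 + 21\right) = -3 + 37 = 34$)
$\frac{t{\left(96,-53 \right)}}{6380} - 19299 = \frac{34}{6380} - 19299 = 34 \cdot \frac{1}{6380} - 19299 = \frac{17}{3190} - 19299 = - \frac{61563793}{3190}$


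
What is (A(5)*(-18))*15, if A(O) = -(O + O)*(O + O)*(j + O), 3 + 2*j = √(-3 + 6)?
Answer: 94500 + 13500*√3 ≈ 1.1788e+5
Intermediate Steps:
j = -3/2 + √3/2 (j = -3/2 + √(-3 + 6)/2 = -3/2 + √3/2 ≈ -0.63398)
A(O) = -4*O²*(-3/2 + O + √3/2) (A(O) = -(O + O)*(O + O)*((-3/2 + √3/2) + O) = -(2*O)*(2*O)*(-3/2 + O + √3/2) = -4*O²*(-3/2 + O + √3/2))
(A(5)*(-18))*15 = ((2*5²*(3 - √3 - 2*5))*(-18))*15 = ((2*25*(3 - √3 - 10))*(-18))*15 = ((2*25*(-7 - √3))*(-18))*15 = ((-350 - 50*√3)*(-18))*15 = (6300 + 900*√3)*15 = 94500 + 13500*√3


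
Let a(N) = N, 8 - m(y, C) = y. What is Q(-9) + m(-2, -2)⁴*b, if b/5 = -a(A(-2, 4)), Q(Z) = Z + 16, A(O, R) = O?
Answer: 100007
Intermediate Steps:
m(y, C) = 8 - y
Q(Z) = 16 + Z
b = 10 (b = 5*(-1*(-2)) = 5*2 = 10)
Q(-9) + m(-2, -2)⁴*b = (16 - 9) + (8 - 1*(-2))⁴*10 = 7 + (8 + 2)⁴*10 = 7 + 10⁴*10 = 7 + 10000*10 = 7 + 100000 = 100007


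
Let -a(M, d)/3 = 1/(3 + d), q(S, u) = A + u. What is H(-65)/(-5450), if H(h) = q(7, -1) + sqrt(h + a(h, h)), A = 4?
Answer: -3/5450 - I*sqrt(249674)/337900 ≈ -0.00055046 - 0.0014788*I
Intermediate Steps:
q(S, u) = 4 + u
a(M, d) = -3/(3 + d)
H(h) = 3 + sqrt(h - 3/(3 + h)) (H(h) = (4 - 1) + sqrt(h - 3/(3 + h)) = 3 + sqrt(h - 3/(3 + h)))
H(-65)/(-5450) = (3 + sqrt((-3 - 65*(3 - 65))/(3 - 65)))/(-5450) = (3 + sqrt((-3 - 65*(-62))/(-62)))*(-1/5450) = (3 + sqrt(-(-3 + 4030)/62))*(-1/5450) = (3 + sqrt(-1/62*4027))*(-1/5450) = (3 + sqrt(-4027/62))*(-1/5450) = (3 + I*sqrt(249674)/62)*(-1/5450) = -3/5450 - I*sqrt(249674)/337900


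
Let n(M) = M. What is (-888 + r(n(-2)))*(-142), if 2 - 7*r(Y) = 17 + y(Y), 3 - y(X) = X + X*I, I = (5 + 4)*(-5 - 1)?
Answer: 870176/7 ≈ 1.2431e+5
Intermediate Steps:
I = -54 (I = 9*(-6) = -54)
y(X) = 3 + 53*X (y(X) = 3 - (X + X*(-54)) = 3 - (X - 54*X) = 3 - (-53)*X = 3 + 53*X)
r(Y) = -18/7 - 53*Y/7 (r(Y) = 2/7 - (17 + (3 + 53*Y))/7 = 2/7 - (20 + 53*Y)/7 = 2/7 + (-20/7 - 53*Y/7) = -18/7 - 53*Y/7)
(-888 + r(n(-2)))*(-142) = (-888 + (-18/7 - 53/7*(-2)))*(-142) = (-888 + (-18/7 + 106/7))*(-142) = (-888 + 88/7)*(-142) = -6128/7*(-142) = 870176/7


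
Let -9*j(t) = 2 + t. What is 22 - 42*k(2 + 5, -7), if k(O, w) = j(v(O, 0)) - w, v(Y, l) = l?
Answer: -788/3 ≈ -262.67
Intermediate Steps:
j(t) = -2/9 - t/9 (j(t) = -(2 + t)/9 = -2/9 - t/9)
k(O, w) = -2/9 - w (k(O, w) = (-2/9 - ⅑*0) - w = (-2/9 + 0) - w = -2/9 - w)
22 - 42*k(2 + 5, -7) = 22 - 42*(-2/9 - 1*(-7)) = 22 - 42*(-2/9 + 7) = 22 - 42*61/9 = 22 - 854/3 = -788/3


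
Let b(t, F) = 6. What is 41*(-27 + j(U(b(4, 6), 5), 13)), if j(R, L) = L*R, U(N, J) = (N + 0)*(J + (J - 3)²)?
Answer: 27675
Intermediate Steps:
U(N, J) = N*(J + (-3 + J)²)
41*(-27 + j(U(b(4, 6), 5), 13)) = 41*(-27 + 13*(6*(5 + (-3 + 5)²))) = 41*(-27 + 13*(6*(5 + 2²))) = 41*(-27 + 13*(6*(5 + 4))) = 41*(-27 + 13*(6*9)) = 41*(-27 + 13*54) = 41*(-27 + 702) = 41*675 = 27675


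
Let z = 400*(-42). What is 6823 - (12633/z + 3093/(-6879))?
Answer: 87628207823/12840800 ≈ 6824.2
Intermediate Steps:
z = -16800
6823 - (12633/z + 3093/(-6879)) = 6823 - (12633/(-16800) + 3093/(-6879)) = 6823 - (12633*(-1/16800) + 3093*(-1/6879)) = 6823 - (-4211/5600 - 1031/2293) = 6823 - 1*(-15429423/12840800) = 6823 + 15429423/12840800 = 87628207823/12840800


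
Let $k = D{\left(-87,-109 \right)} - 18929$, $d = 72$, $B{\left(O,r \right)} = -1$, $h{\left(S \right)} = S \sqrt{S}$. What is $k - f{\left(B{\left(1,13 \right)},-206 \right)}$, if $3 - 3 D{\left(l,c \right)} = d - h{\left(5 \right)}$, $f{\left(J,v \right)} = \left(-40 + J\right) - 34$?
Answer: $-18877 + \frac{5 \sqrt{5}}{3} \approx -18873.0$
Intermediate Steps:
$h{\left(S \right)} = S^{\frac{3}{2}}$
$f{\left(J,v \right)} = -74 + J$
$D{\left(l,c \right)} = -23 + \frac{5 \sqrt{5}}{3}$ ($D{\left(l,c \right)} = 1 - \frac{72 - 5^{\frac{3}{2}}}{3} = 1 - \frac{72 - 5 \sqrt{5}}{3} = 1 - \left(24 - \frac{5 \sqrt{5}}{3}\right) = -23 + \frac{5 \sqrt{5}}{3}$)
$k = -18952 + \frac{5 \sqrt{5}}{3}$ ($k = \left(-23 + \frac{5 \sqrt{5}}{3}\right) - 18929 = -18952 + \frac{5 \sqrt{5}}{3} \approx -18948.0$)
$k - f{\left(B{\left(1,13 \right)},-206 \right)} = \left(-18952 + \frac{5 \sqrt{5}}{3}\right) - \left(-74 - 1\right) = \left(-18952 + \frac{5 \sqrt{5}}{3}\right) - -75 = \left(-18952 + \frac{5 \sqrt{5}}{3}\right) + 75 = -18877 + \frac{5 \sqrt{5}}{3}$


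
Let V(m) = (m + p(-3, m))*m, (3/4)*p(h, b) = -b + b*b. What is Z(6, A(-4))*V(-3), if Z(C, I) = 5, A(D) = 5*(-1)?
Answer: -195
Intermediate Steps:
A(D) = -5
p(h, b) = -4*b/3 + 4*b²/3 (p(h, b) = 4*(-b + b*b)/3 = 4*(-b + b²)/3 = 4*(b² - b)/3 = -4*b/3 + 4*b²/3)
V(m) = m*(m + 4*m*(-1 + m)/3) (V(m) = (m + 4*m*(-1 + m)/3)*m = m*(m + 4*m*(-1 + m)/3))
Z(6, A(-4))*V(-3) = 5*((⅓)*(-3)²*(-1 + 4*(-3))) = 5*((⅓)*9*(-1 - 12)) = 5*((⅓)*9*(-13)) = 5*(-39) = -195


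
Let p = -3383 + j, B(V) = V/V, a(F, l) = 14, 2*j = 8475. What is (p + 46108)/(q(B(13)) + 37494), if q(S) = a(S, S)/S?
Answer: 93925/75016 ≈ 1.2521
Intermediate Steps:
j = 8475/2 (j = (½)*8475 = 8475/2 ≈ 4237.5)
B(V) = 1
q(S) = 14/S
p = 1709/2 (p = -3383 + 8475/2 = 1709/2 ≈ 854.50)
(p + 46108)/(q(B(13)) + 37494) = (1709/2 + 46108)/(14/1 + 37494) = 93925/(2*(14*1 + 37494)) = 93925/(2*(14 + 37494)) = (93925/2)/37508 = (93925/2)*(1/37508) = 93925/75016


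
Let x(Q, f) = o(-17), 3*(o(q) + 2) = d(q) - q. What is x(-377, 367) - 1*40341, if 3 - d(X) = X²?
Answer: -121298/3 ≈ -40433.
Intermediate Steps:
d(X) = 3 - X²
o(q) = -1 - q/3 - q²/3 (o(q) = -2 + ((3 - q²) - q)/3 = -2 + (3 - q - q²)/3 = -2 + (1 - q/3 - q²/3) = -1 - q/3 - q²/3)
x(Q, f) = -275/3 (x(Q, f) = -1 - ⅓*(-17) - ⅓*(-17)² = -1 + 17/3 - ⅓*289 = -1 + 17/3 - 289/3 = -275/3)
x(-377, 367) - 1*40341 = -275/3 - 1*40341 = -275/3 - 40341 = -121298/3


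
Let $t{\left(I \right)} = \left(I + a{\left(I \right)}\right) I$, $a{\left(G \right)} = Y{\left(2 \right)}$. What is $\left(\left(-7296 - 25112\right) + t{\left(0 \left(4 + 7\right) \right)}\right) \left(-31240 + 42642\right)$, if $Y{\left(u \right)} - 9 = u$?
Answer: $-369516016$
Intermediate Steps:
$Y{\left(u \right)} = 9 + u$
$a{\left(G \right)} = 11$ ($a{\left(G \right)} = 9 + 2 = 11$)
$t{\left(I \right)} = I \left(11 + I\right)$ ($t{\left(I \right)} = \left(I + 11\right) I = \left(11 + I\right) I = I \left(11 + I\right)$)
$\left(\left(-7296 - 25112\right) + t{\left(0 \left(4 + 7\right) \right)}\right) \left(-31240 + 42642\right) = \left(\left(-7296 - 25112\right) + 0 \left(4 + 7\right) \left(11 + 0 \left(4 + 7\right)\right)\right) \left(-31240 + 42642\right) = \left(-32408 + 0 \cdot 11 \left(11 + 0 \cdot 11\right)\right) 11402 = \left(-32408 + 0 \left(11 + 0\right)\right) 11402 = \left(-32408 + 0 \cdot 11\right) 11402 = \left(-32408 + 0\right) 11402 = \left(-32408\right) 11402 = -369516016$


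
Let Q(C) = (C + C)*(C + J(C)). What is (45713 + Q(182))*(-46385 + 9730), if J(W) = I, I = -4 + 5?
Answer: -4117272875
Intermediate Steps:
I = 1
J(W) = 1
Q(C) = 2*C*(1 + C) (Q(C) = (C + C)*(C + 1) = (2*C)*(1 + C) = 2*C*(1 + C))
(45713 + Q(182))*(-46385 + 9730) = (45713 + 2*182*(1 + 182))*(-46385 + 9730) = (45713 + 2*182*183)*(-36655) = (45713 + 66612)*(-36655) = 112325*(-36655) = -4117272875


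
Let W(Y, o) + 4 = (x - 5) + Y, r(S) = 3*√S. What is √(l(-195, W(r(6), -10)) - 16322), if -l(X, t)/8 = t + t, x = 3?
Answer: √(-16226 - 48*√6) ≈ 127.84*I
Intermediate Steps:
W(Y, o) = -6 + Y (W(Y, o) = -4 + ((3 - 5) + Y) = -4 + (-2 + Y) = -6 + Y)
l(X, t) = -16*t (l(X, t) = -8*(t + t) = -16*t)
√(l(-195, W(r(6), -10)) - 16322) = √(-16*(-6 + 3*√6) - 16322) = √((96 - 48*√6) - 16322) = √(-16226 - 48*√6)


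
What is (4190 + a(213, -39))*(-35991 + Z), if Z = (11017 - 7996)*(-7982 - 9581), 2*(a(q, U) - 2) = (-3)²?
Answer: -222808190451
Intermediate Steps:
a(q, U) = 13/2 (a(q, U) = 2 + (½)*(-3)² = 2 + (½)*9 = 2 + 9/2 = 13/2)
Z = -53057823 (Z = 3021*(-17563) = -53057823)
(4190 + a(213, -39))*(-35991 + Z) = (4190 + 13/2)*(-35991 - 53057823) = (8393/2)*(-53093814) = -222808190451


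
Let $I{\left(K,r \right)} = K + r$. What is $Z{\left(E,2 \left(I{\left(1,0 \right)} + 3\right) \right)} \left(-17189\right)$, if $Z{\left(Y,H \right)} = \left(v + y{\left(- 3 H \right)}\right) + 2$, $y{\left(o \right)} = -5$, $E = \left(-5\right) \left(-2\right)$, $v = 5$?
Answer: $-34378$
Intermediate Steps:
$E = 10$
$Z{\left(Y,H \right)} = 2$ ($Z{\left(Y,H \right)} = \left(5 - 5\right) + 2 = 0 + 2 = 2$)
$Z{\left(E,2 \left(I{\left(1,0 \right)} + 3\right) \right)} \left(-17189\right) = 2 \left(-17189\right) = -34378$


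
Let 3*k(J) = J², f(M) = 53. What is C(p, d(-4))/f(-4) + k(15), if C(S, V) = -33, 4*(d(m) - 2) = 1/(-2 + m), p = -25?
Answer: 3942/53 ≈ 74.377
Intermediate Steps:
d(m) = 2 + 1/(4*(-2 + m))
k(J) = J²/3
C(p, d(-4))/f(-4) + k(15) = -33/53 + (⅓)*15² = -33*1/53 + (⅓)*225 = -33/53 + 75 = 3942/53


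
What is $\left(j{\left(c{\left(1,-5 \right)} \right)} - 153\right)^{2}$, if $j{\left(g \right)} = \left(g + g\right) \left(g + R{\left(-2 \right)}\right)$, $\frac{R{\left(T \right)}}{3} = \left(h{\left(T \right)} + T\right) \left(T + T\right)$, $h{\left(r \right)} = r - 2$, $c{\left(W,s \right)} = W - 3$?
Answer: $187489$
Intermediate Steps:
$c{\left(W,s \right)} = -3 + W$ ($c{\left(W,s \right)} = W - 3 = -3 + W$)
$h{\left(r \right)} = -2 + r$ ($h{\left(r \right)} = r - 2 = -2 + r$)
$R{\left(T \right)} = 6 T \left(-2 + 2 T\right)$ ($R{\left(T \right)} = 3 \left(\left(-2 + T\right) + T\right) \left(T + T\right) = 3 \left(-2 + 2 T\right) 2 T = 3 \cdot 2 T \left(-2 + 2 T\right) = 6 T \left(-2 + 2 T\right)$)
$j{\left(g \right)} = 2 g \left(72 + g\right)$ ($j{\left(g \right)} = \left(g + g\right) \left(g + 12 \left(-2\right) \left(-1 - 2\right)\right) = 2 g \left(g + 12 \left(-2\right) \left(-3\right)\right) = 2 g \left(g + 72\right) = 2 g \left(72 + g\right)$)
$\left(j{\left(c{\left(1,-5 \right)} \right)} - 153\right)^{2} = \left(2 \left(-3 + 1\right) \left(72 + \left(-3 + 1\right)\right) - 153\right)^{2} = \left(2 \left(-2\right) \left(72 - 2\right) - 153\right)^{2} = \left(2 \left(-2\right) 70 - 153\right)^{2} = \left(-280 - 153\right)^{2} = \left(-433\right)^{2} = 187489$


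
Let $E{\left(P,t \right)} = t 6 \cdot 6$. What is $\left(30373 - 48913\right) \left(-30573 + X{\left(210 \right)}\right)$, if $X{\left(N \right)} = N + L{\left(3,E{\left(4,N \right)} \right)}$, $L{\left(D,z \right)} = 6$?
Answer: $562818780$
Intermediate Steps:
$E{\left(P,t \right)} = 36 t$ ($E{\left(P,t \right)} = 6 t 6 = 36 t$)
$X{\left(N \right)} = 6 + N$ ($X{\left(N \right)} = N + 6 = 6 + N$)
$\left(30373 - 48913\right) \left(-30573 + X{\left(210 \right)}\right) = \left(30373 - 48913\right) \left(-30573 + \left(6 + 210\right)\right) = - 18540 \left(-30573 + 216\right) = \left(-18540\right) \left(-30357\right) = 562818780$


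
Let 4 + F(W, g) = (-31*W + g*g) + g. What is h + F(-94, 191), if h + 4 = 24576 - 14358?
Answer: 49796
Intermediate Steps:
F(W, g) = -4 + g + g² - 31*W (F(W, g) = -4 + ((-31*W + g*g) + g) = -4 + ((-31*W + g²) + g) = -4 + ((g² - 31*W) + g) = -4 + (g + g² - 31*W) = -4 + g + g² - 31*W)
h = 10214 (h = -4 + (24576 - 14358) = -4 + 10218 = 10214)
h + F(-94, 191) = 10214 + (-4 + 191 + 191² - 31*(-94)) = 10214 + (-4 + 191 + 36481 + 2914) = 10214 + 39582 = 49796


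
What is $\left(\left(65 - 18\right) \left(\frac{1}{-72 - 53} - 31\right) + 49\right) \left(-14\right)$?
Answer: $\frac{2464658}{125} \approx 19717.0$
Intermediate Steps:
$\left(\left(65 - 18\right) \left(\frac{1}{-72 - 53} - 31\right) + 49\right) \left(-14\right) = \left(47 \left(\frac{1}{-125} - 31\right) + 49\right) \left(-14\right) = \left(47 \left(- \frac{1}{125} - 31\right) + 49\right) \left(-14\right) = \left(47 \left(- \frac{3876}{125}\right) + 49\right) \left(-14\right) = \left(- \frac{182172}{125} + 49\right) \left(-14\right) = \left(- \frac{176047}{125}\right) \left(-14\right) = \frac{2464658}{125}$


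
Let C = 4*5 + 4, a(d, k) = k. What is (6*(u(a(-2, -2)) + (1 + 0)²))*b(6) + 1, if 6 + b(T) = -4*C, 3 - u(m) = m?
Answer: -3671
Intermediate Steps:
C = 24 (C = 20 + 4 = 24)
u(m) = 3 - m
b(T) = -102 (b(T) = -6 - 4*24 = -6 - 96 = -102)
(6*(u(a(-2, -2)) + (1 + 0)²))*b(6) + 1 = (6*((3 - 1*(-2)) + (1 + 0)²))*(-102) + 1 = (6*((3 + 2) + 1²))*(-102) + 1 = (6*(5 + 1))*(-102) + 1 = (6*6)*(-102) + 1 = 36*(-102) + 1 = -3672 + 1 = -3671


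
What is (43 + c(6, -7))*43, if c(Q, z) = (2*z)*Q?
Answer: -1763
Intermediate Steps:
c(Q, z) = 2*Q*z
(43 + c(6, -7))*43 = (43 + 2*6*(-7))*43 = (43 - 84)*43 = -41*43 = -1763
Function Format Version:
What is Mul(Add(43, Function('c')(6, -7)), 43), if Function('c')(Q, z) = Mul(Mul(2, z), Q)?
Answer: -1763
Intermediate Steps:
Function('c')(Q, z) = Mul(2, Q, z)
Mul(Add(43, Function('c')(6, -7)), 43) = Mul(Add(43, Mul(2, 6, -7)), 43) = Mul(Add(43, -84), 43) = Mul(-41, 43) = -1763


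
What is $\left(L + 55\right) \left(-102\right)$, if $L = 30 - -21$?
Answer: $-10812$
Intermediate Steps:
$L = 51$ ($L = 30 + 21 = 51$)
$\left(L + 55\right) \left(-102\right) = \left(51 + 55\right) \left(-102\right) = 106 \left(-102\right) = -10812$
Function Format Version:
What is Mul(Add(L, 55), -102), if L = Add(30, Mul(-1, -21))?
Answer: -10812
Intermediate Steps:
L = 51 (L = Add(30, 21) = 51)
Mul(Add(L, 55), -102) = Mul(Add(51, 55), -102) = Mul(106, -102) = -10812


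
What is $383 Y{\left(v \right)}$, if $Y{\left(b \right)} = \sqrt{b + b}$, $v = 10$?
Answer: $766 \sqrt{5} \approx 1712.8$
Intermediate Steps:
$Y{\left(b \right)} = \sqrt{2} \sqrt{b}$ ($Y{\left(b \right)} = \sqrt{2 b} = \sqrt{2} \sqrt{b}$)
$383 Y{\left(v \right)} = 383 \sqrt{2} \sqrt{10} = 383 \cdot 2 \sqrt{5} = 766 \sqrt{5}$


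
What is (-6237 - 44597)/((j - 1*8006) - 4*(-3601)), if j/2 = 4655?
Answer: -3631/1122 ≈ -3.2362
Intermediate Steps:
j = 9310 (j = 2*4655 = 9310)
(-6237 - 44597)/((j - 1*8006) - 4*(-3601)) = (-6237 - 44597)/((9310 - 1*8006) - 4*(-3601)) = -50834/((9310 - 8006) + 14404) = -50834/(1304 + 14404) = -50834/15708 = -50834*1/15708 = -3631/1122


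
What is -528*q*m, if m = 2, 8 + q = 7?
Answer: 1056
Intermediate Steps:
q = -1 (q = -8 + 7 = -1)
-528*q*m = -(-528)*2 = -528*(-2) = 1056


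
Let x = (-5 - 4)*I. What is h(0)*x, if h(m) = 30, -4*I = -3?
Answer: -405/2 ≈ -202.50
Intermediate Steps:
I = ¾ (I = -¼*(-3) = ¾ ≈ 0.75000)
x = -27/4 (x = (-5 - 4)*(¾) = -9*¾ = -27/4 ≈ -6.7500)
h(0)*x = 30*(-27/4) = -405/2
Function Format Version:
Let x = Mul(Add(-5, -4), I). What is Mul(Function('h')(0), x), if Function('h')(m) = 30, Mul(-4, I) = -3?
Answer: Rational(-405, 2) ≈ -202.50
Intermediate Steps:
I = Rational(3, 4) (I = Mul(Rational(-1, 4), -3) = Rational(3, 4) ≈ 0.75000)
x = Rational(-27, 4) (x = Mul(Add(-5, -4), Rational(3, 4)) = Mul(-9, Rational(3, 4)) = Rational(-27, 4) ≈ -6.7500)
Mul(Function('h')(0), x) = Mul(30, Rational(-27, 4)) = Rational(-405, 2)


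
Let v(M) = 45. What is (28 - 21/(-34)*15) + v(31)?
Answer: 2797/34 ≈ 82.265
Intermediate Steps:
(28 - 21/(-34)*15) + v(31) = (28 - 21/(-34)*15) + 45 = (28 - 21*(-1/34)*15) + 45 = (28 + (21/34)*15) + 45 = (28 + 315/34) + 45 = 1267/34 + 45 = 2797/34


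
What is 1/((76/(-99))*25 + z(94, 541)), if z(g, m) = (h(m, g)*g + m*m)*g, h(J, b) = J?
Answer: 99/3196934810 ≈ 3.0967e-8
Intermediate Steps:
z(g, m) = g*(m**2 + g*m) (z(g, m) = (m*g + m*m)*g = (g*m + m**2)*g = (m**2 + g*m)*g = g*(m**2 + g*m))
1/((76/(-99))*25 + z(94, 541)) = 1/((76/(-99))*25 + 94*541*(94 + 541)) = 1/((76*(-1/99))*25 + 94*541*635) = 1/(-76/99*25 + 32292290) = 1/(-1900/99 + 32292290) = 1/(3196934810/99) = 99/3196934810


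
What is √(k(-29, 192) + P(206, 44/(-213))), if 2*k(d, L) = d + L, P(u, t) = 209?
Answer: √1162/2 ≈ 17.044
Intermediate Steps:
k(d, L) = L/2 + d/2 (k(d, L) = (d + L)/2 = (L + d)/2 = L/2 + d/2)
√(k(-29, 192) + P(206, 44/(-213))) = √(((½)*192 + (½)*(-29)) + 209) = √((96 - 29/2) + 209) = √(163/2 + 209) = √(581/2) = √1162/2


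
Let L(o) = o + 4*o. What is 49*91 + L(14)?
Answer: 4529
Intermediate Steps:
L(o) = 5*o
49*91 + L(14) = 49*91 + 5*14 = 4459 + 70 = 4529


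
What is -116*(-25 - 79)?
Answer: 12064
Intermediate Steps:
-116*(-25 - 79) = -116*(-104) = 12064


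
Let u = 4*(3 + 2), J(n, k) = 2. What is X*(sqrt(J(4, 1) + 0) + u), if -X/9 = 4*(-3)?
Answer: 2160 + 108*sqrt(2) ≈ 2312.7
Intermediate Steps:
X = 108 (X = -36*(-3) = -9*(-12) = 108)
u = 20 (u = 4*5 = 20)
X*(sqrt(J(4, 1) + 0) + u) = 108*(sqrt(2 + 0) + 20) = 108*(sqrt(2) + 20) = 108*(20 + sqrt(2)) = 2160 + 108*sqrt(2)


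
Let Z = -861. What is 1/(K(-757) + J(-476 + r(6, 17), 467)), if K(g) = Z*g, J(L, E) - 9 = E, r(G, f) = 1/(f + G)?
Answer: 1/652253 ≈ 1.5331e-6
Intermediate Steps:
r(G, f) = 1/(G + f)
J(L, E) = 9 + E
K(g) = -861*g
1/(K(-757) + J(-476 + r(6, 17), 467)) = 1/(-861*(-757) + (9 + 467)) = 1/(651777 + 476) = 1/652253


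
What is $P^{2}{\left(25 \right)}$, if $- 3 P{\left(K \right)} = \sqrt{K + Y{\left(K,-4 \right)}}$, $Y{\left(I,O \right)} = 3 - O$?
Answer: $\frac{32}{9} \approx 3.5556$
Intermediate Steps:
$P{\left(K \right)} = - \frac{\sqrt{7 + K}}{3}$ ($P{\left(K \right)} = - \frac{\sqrt{K + \left(3 - -4\right)}}{3} = - \frac{\sqrt{K + \left(3 + 4\right)}}{3} = - \frac{\sqrt{K + 7}}{3} = - \frac{\sqrt{7 + K}}{3}$)
$P^{2}{\left(25 \right)} = \left(- \frac{\sqrt{7 + 25}}{3}\right)^{2} = \left(- \frac{\sqrt{32}}{3}\right)^{2} = \left(- \frac{4 \sqrt{2}}{3}\right)^{2} = \frac{32}{9}$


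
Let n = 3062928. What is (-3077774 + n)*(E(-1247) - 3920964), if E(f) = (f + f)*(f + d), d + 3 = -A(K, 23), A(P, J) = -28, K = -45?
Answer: 12964952416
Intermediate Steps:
d = 25 (d = -3 - 1*(-28) = -3 + 28 = 25)
E(f) = 2*f*(25 + f) (E(f) = (f + f)*(f + 25) = (2*f)*(25 + f) = 2*f*(25 + f))
(-3077774 + n)*(E(-1247) - 3920964) = (-3077774 + 3062928)*(2*(-1247)*(25 - 1247) - 3920964) = -14846*(2*(-1247)*(-1222) - 3920964) = -14846*(3047668 - 3920964) = -14846*(-873296) = 12964952416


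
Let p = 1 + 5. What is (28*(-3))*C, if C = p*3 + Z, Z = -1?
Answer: -1428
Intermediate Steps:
p = 6
C = 17 (C = 6*3 - 1 = 18 - 1 = 17)
(28*(-3))*C = (28*(-3))*17 = -84*17 = -1428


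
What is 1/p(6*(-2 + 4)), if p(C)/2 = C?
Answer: 1/24 ≈ 0.041667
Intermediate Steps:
p(C) = 2*C
1/p(6*(-2 + 4)) = 1/(2*(6*(-2 + 4))) = 1/(2*(6*2)) = 1/(2*12) = 1/24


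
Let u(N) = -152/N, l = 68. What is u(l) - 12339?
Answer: -209801/17 ≈ -12341.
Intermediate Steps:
u(l) - 12339 = -152/68 - 12339 = -152*1/68 - 12339 = -38/17 - 12339 = -209801/17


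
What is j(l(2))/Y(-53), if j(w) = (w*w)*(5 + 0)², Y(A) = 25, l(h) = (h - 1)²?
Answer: 1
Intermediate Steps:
l(h) = (-1 + h)²
j(w) = 25*w² (j(w) = w²*5² = w²*25 = 25*w²)
j(l(2))/Y(-53) = (25*((-1 + 2)²)²)/25 = (25*(1²)²)*(1/25) = (25*1²)*(1/25) = (25*1)*(1/25) = 25*(1/25) = 1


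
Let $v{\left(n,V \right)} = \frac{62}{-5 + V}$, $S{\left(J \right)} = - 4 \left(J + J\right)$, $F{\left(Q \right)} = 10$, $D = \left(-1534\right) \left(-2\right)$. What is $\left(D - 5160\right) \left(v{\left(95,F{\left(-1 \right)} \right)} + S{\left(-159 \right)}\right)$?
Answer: $- \frac{13434824}{5} \approx -2.687 \cdot 10^{6}$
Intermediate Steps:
$D = 3068$
$S{\left(J \right)} = - 8 J$ ($S{\left(J \right)} = - 4 \cdot 2 J = - 8 J$)
$\left(D - 5160\right) \left(v{\left(95,F{\left(-1 \right)} \right)} + S{\left(-159 \right)}\right) = \left(3068 - 5160\right) \left(\frac{62}{-5 + 10} - -1272\right) = - 2092 \left(\frac{62}{5} + 1272\right) = \left(-2092\right) \frac{6422}{5} = - \frac{13434824}{5}$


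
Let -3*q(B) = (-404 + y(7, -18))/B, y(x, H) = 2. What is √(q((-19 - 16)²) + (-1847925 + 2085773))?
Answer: √291363934/35 ≈ 487.70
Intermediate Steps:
q(B) = 134/B (q(B) = -(-404 + 2)/(3*B) = -(-134)/B = 134/B)
√(q((-19 - 16)²) + (-1847925 + 2085773)) = √(134/((-19 - 16)²) + (-1847925 + 2085773)) = √(134/((-35)²) + 237848) = √(134/1225 + 237848) = √(291363934/1225) = √291363934/35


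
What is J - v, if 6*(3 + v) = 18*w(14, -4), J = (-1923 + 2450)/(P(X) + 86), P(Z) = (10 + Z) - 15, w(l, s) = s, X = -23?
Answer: 1397/58 ≈ 24.086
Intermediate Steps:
P(Z) = -5 + Z
J = 527/58 (J = (-1923 + 2450)/((-5 - 23) + 86) = 527/(-28 + 86) = 527/58 ≈ 9.0862)
v = -15 (v = -3 + (18*(-4))/6 = -3 + (1/6)*(-72) = -3 - 12 = -15)
J - v = 527/58 - 1*(-15) = 527/58 + 15 = 1397/58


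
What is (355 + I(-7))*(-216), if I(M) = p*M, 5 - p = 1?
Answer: -70632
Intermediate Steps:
p = 4 (p = 5 - 1*1 = 5 - 1 = 4)
I(M) = 4*M
(355 + I(-7))*(-216) = (355 + 4*(-7))*(-216) = (355 - 28)*(-216) = 327*(-216) = -70632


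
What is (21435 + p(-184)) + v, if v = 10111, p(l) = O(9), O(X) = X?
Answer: 31555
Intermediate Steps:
p(l) = 9
(21435 + p(-184)) + v = (21435 + 9) + 10111 = 21444 + 10111 = 31555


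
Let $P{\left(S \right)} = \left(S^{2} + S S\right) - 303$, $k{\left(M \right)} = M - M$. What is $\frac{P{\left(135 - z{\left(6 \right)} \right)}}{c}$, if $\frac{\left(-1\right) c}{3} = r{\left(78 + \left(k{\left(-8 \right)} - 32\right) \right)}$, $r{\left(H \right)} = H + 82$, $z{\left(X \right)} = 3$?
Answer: $- \frac{11515}{128} \approx -89.961$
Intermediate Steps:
$k{\left(M \right)} = 0$
$P{\left(S \right)} = -303 + 2 S^{2}$ ($P{\left(S \right)} = \left(S^{2} + S^{2}\right) - 303 = 2 S^{2} - 303 = -303 + 2 S^{2}$)
$r{\left(H \right)} = 82 + H$
$c = -384$ ($c = - 3 \left(82 + \left(78 + \left(0 - 32\right)\right)\right) = - 3 \left(82 + \left(78 - 32\right)\right) = - 3 \left(82 + 46\right) = \left(-3\right) 128 = -384$)
$\frac{P{\left(135 - z{\left(6 \right)} \right)}}{c} = \frac{-303 + 2 \left(135 - 3\right)^{2}}{-384} = \left(-303 + 2 \left(135 - 3\right)^{2}\right) \left(- \frac{1}{384}\right) = \left(-303 + 2 \cdot 132^{2}\right) \left(- \frac{1}{384}\right) = \left(-303 + 2 \cdot 17424\right) \left(- \frac{1}{384}\right) = \left(-303 + 34848\right) \left(- \frac{1}{384}\right) = 34545 \left(- \frac{1}{384}\right) = - \frac{11515}{128}$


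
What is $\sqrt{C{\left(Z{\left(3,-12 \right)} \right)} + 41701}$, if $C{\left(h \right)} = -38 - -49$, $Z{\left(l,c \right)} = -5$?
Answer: $4 \sqrt{2607} \approx 204.24$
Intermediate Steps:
$C{\left(h \right)} = 11$ ($C{\left(h \right)} = -38 + 49 = 11$)
$\sqrt{C{\left(Z{\left(3,-12 \right)} \right)} + 41701} = \sqrt{11 + 41701} = \sqrt{41712} = 4 \sqrt{2607}$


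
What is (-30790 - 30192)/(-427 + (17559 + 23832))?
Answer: -30491/20482 ≈ -1.4887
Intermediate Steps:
(-30790 - 30192)/(-427 + (17559 + 23832)) = -60982/(-427 + 41391) = -60982/40964 = -60982*1/40964 = -30491/20482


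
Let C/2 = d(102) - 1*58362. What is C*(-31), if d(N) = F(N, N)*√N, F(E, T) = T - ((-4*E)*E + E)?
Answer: 3618444 - 2580192*√102 ≈ -2.2440e+7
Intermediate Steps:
F(E, T) = T - E + 4*E² (F(E, T) = T - (-4*E² + E) = T - (E - 4*E²) = T + (-E + 4*E²) = T - E + 4*E²)
d(N) = 4*N^(5/2) (d(N) = (N - N + 4*N²)*√N = (4*N²)*√N = 4*N^(5/2))
C = -116724 + 83232*√102 (C = 2*(4*102^(5/2) - 1*58362) = 2*(4*(10404*√102) - 58362) = 2*(41616*√102 - 58362) = 2*(-58362 + 41616*√102) = -116724 + 83232*√102 ≈ 7.2388e+5)
C*(-31) = (-116724 + 83232*√102)*(-31) = 3618444 - 2580192*√102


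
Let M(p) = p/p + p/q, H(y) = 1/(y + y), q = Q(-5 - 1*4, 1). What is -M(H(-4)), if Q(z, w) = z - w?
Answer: -81/80 ≈ -1.0125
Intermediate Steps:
q = -10 (q = (-5 - 1*4) - 1*1 = (-5 - 4) - 1 = -9 - 1 = -10)
H(y) = 1/(2*y)
M(p) = 1 - p/10 (M(p) = p/p + p/(-10) = 1 + p*(-⅒) = 1 - p/10)
-M(H(-4)) = -(1 - 1/(20*(-4))) = -(1 - (-1)/(20*4)) = -(1 - ⅒*(-⅛)) = -(1 + 1/80) = -1*81/80 = -81/80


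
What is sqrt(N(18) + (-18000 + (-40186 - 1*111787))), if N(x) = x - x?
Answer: I*sqrt(169973) ≈ 412.28*I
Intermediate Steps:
N(x) = 0
sqrt(N(18) + (-18000 + (-40186 - 1*111787))) = sqrt(0 + (-18000 + (-40186 - 1*111787))) = sqrt(0 + (-18000 + (-40186 - 111787))) = sqrt(0 + (-18000 - 151973)) = sqrt(0 - 169973) = sqrt(-169973) = I*sqrt(169973)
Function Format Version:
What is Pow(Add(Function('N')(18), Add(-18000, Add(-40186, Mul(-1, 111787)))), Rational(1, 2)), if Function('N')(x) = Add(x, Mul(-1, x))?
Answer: Mul(I, Pow(169973, Rational(1, 2))) ≈ Mul(412.28, I)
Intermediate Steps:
Function('N')(x) = 0
Pow(Add(Function('N')(18), Add(-18000, Add(-40186, Mul(-1, 111787)))), Rational(1, 2)) = Pow(Add(0, Add(-18000, Add(-40186, Mul(-1, 111787)))), Rational(1, 2)) = Pow(Add(0, Add(-18000, Add(-40186, -111787))), Rational(1, 2)) = Pow(Add(0, Add(-18000, -151973)), Rational(1, 2)) = Pow(Add(0, -169973), Rational(1, 2)) = Pow(-169973, Rational(1, 2)) = Mul(I, Pow(169973, Rational(1, 2)))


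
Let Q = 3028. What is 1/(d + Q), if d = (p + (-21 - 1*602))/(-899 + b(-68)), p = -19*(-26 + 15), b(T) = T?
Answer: 967/2928490 ≈ 0.00033020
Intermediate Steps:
p = 209 (p = -19*(-11) = 209)
d = 414/967 (d = (209 + (-21 - 1*602))/(-899 - 68) = (209 + (-21 - 602))/(-967) = (209 - 623)*(-1/967) = -414*(-1/967) = 414/967 ≈ 0.42813)
1/(d + Q) = 1/(414/967 + 3028) = 1/(2928490/967) = 967/2928490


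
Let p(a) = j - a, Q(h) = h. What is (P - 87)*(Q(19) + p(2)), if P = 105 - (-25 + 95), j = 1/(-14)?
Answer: -6162/7 ≈ -880.29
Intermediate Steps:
j = -1/14 ≈ -0.071429
P = 35 (P = 105 - 1*70 = 105 - 70 = 35)
p(a) = -1/14 - a
(P - 87)*(Q(19) + p(2)) = (35 - 87)*(19 + (-1/14 - 1*2)) = -52*(19 + (-1/14 - 2)) = -52*(19 - 29/14) = -52*237/14 = -6162/7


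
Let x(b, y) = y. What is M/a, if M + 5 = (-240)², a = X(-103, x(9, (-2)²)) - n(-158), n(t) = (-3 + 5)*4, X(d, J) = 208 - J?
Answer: 57595/196 ≈ 293.85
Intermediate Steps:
n(t) = 8 (n(t) = 2*4 = 8)
a = 196 (a = (208 - 1*(-2)²) - 1*8 = (208 - 1*4) - 8 = (208 - 4) - 8 = 204 - 8 = 196)
M = 57595 (M = -5 + (-240)² = -5 + 57600 = 57595)
M/a = 57595/196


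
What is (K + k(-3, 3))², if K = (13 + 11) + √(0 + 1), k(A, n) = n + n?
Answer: 961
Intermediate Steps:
k(A, n) = 2*n
K = 25 (K = 24 + √1 = 24 + 1 = 25)
(K + k(-3, 3))² = (25 + 2*3)² = (25 + 6)² = 31² = 961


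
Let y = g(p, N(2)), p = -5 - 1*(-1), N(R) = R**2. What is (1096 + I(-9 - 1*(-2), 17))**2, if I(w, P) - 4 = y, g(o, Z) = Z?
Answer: 1218816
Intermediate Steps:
p = -4 (p = -5 + 1 = -4)
y = 4 (y = 2**2 = 4)
I(w, P) = 8 (I(w, P) = 4 + 4 = 8)
(1096 + I(-9 - 1*(-2), 17))**2 = (1096 + 8)**2 = 1104**2 = 1218816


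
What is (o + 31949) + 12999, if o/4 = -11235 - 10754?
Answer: -43008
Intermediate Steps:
o = -87956 (o = 4*(-11235 - 10754) = 4*(-21989) = -87956)
(o + 31949) + 12999 = (-87956 + 31949) + 12999 = -56007 + 12999 = -43008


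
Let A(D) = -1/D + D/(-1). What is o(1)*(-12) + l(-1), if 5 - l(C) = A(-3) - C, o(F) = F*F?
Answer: -34/3 ≈ -11.333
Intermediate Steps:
o(F) = F²
A(D) = -D - 1/D (A(D) = -1/D + D*(-1) = -1/D - D = -D - 1/D)
l(C) = 5/3 + C (l(C) = 5 - ((-1*(-3) - 1/(-3)) - C) = 5 - ((3 - 1*(-⅓)) - C) = 5 - ((3 + ⅓) - C) = 5 - (10/3 - C) = 5 + (-10/3 + C) = 5/3 + C)
o(1)*(-12) + l(-1) = 1²*(-12) + (5/3 - 1) = 1*(-12) + ⅔ = -12 + ⅔ = -34/3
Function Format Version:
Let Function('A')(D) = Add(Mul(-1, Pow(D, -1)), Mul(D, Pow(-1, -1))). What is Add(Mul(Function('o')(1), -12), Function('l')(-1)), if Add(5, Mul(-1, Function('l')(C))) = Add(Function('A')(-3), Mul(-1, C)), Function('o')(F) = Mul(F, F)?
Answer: Rational(-34, 3) ≈ -11.333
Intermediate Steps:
Function('o')(F) = Pow(F, 2)
Function('A')(D) = Add(Mul(-1, D), Mul(-1, Pow(D, -1))) (Function('A')(D) = Add(Mul(-1, Pow(D, -1)), Mul(D, -1)) = Add(Mul(-1, Pow(D, -1)), Mul(-1, D)) = Add(Mul(-1, D), Mul(-1, Pow(D, -1))))
Function('l')(C) = Add(Rational(5, 3), C) (Function('l')(C) = Add(5, Mul(-1, Add(Add(Mul(-1, -3), Mul(-1, Pow(-3, -1))), Mul(-1, C)))) = Add(5, Mul(-1, Add(Add(3, Mul(-1, Rational(-1, 3))), Mul(-1, C)))) = Add(5, Mul(-1, Add(Add(3, Rational(1, 3)), Mul(-1, C)))) = Add(5, Mul(-1, Add(Rational(10, 3), Mul(-1, C)))) = Add(5, Add(Rational(-10, 3), C)) = Add(Rational(5, 3), C))
Add(Mul(Function('o')(1), -12), Function('l')(-1)) = Add(Mul(Pow(1, 2), -12), Add(Rational(5, 3), -1)) = Add(Mul(1, -12), Rational(2, 3)) = Add(-12, Rational(2, 3)) = Rational(-34, 3)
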